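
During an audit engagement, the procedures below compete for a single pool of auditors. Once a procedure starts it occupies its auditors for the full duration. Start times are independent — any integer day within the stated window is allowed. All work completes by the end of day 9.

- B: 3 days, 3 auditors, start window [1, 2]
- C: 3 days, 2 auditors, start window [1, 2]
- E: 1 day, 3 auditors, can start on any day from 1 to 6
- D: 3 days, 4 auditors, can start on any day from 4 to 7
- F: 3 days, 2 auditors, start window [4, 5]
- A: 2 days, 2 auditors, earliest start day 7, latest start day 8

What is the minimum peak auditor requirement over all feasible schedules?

6

Early-start (B@1, C@1, E@1, D@4, F@4, A@7) gives peak 8: d1:8  d2:5  d3:5  d4:6  d5:6  d6:6  d7:2  d8:2  d9:0.
Shift E→4, D→5.
Schedule B@1, C@1, E@4, D@5, F@4, A@7: d1:5  d2:5  d3:5  d4:5  d5:6  d6:6  d7:6  d8:2  d9:0 — peak 6.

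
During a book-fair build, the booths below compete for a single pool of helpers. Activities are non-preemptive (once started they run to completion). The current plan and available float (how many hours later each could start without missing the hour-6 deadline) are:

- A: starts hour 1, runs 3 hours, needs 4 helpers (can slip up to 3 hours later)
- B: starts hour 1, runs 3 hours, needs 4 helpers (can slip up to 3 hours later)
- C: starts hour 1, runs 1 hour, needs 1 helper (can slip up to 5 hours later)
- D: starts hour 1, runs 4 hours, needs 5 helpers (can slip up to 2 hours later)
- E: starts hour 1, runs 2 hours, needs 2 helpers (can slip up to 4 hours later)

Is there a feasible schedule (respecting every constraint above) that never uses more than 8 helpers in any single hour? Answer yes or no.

no

Total helper-hours = 49; over 6 hours the average is 49/6 > 8, so some hour must exceed 8.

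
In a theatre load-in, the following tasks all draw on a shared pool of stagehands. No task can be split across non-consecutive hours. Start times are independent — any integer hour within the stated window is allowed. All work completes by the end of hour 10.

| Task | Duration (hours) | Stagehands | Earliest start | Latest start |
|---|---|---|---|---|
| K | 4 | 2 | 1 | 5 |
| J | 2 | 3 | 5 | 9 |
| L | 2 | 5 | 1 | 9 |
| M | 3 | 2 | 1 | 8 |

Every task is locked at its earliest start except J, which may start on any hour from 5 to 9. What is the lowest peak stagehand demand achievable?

J@5: h1:9  h2:9  h3:4  h4:2  h5:3  h6:3  h7:0  h8:0  h9:0  h10:0 → peak 9
J@6: h1:9  h2:9  h3:4  h4:2  h5:0  h6:3  h7:3  h8:0  h9:0  h10:0 → peak 9
J@7: h1:9  h2:9  h3:4  h4:2  h5:0  h6:0  h7:3  h8:3  h9:0  h10:0 → peak 9
J@8: h1:9  h2:9  h3:4  h4:2  h5:0  h6:0  h7:0  h8:3  h9:3  h10:0 → peak 9
J@9: h1:9  h2:9  h3:4  h4:2  h5:0  h6:0  h7:0  h8:0  h9:3  h10:3 → peak 9
Best is J@5, peak 9.

9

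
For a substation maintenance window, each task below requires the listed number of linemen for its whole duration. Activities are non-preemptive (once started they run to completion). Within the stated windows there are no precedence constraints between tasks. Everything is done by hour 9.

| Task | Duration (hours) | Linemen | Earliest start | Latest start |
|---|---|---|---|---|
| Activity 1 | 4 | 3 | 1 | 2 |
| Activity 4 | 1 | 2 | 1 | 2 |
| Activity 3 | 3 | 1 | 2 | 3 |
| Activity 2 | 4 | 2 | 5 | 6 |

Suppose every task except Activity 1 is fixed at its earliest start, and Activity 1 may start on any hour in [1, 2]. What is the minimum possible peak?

Activity 1@1: h1:5  h2:4  h3:4  h4:4  h5:2  h6:2  h7:2  h8:2  h9:0 → peak 5
Activity 1@2: h1:2  h2:4  h3:4  h4:4  h5:5  h6:2  h7:2  h8:2  h9:0 → peak 5
Best is Activity 1@1, peak 5.

5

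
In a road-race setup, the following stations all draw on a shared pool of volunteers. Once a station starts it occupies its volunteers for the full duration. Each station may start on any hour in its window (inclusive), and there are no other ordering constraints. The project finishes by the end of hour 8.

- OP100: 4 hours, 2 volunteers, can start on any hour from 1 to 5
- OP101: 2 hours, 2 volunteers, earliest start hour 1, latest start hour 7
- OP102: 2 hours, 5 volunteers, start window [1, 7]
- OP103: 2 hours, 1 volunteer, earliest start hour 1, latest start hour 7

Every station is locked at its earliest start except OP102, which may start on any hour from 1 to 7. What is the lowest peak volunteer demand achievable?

OP102@1: h1:10  h2:10  h3:2  h4:2  h5:0  h6:0  h7:0  h8:0 → peak 10
OP102@2: h1:5  h2:10  h3:7  h4:2  h5:0  h6:0  h7:0  h8:0 → peak 10
OP102@3: h1:5  h2:5  h3:7  h4:7  h5:0  h6:0  h7:0  h8:0 → peak 7
OP102@4: h1:5  h2:5  h3:2  h4:7  h5:5  h6:0  h7:0  h8:0 → peak 7
OP102@5: h1:5  h2:5  h3:2  h4:2  h5:5  h6:5  h7:0  h8:0 → peak 5
OP102@6: h1:5  h2:5  h3:2  h4:2  h5:0  h6:5  h7:5  h8:0 → peak 5
OP102@7: h1:5  h2:5  h3:2  h4:2  h5:0  h6:0  h7:5  h8:5 → peak 5
Best is OP102@5, peak 5.

5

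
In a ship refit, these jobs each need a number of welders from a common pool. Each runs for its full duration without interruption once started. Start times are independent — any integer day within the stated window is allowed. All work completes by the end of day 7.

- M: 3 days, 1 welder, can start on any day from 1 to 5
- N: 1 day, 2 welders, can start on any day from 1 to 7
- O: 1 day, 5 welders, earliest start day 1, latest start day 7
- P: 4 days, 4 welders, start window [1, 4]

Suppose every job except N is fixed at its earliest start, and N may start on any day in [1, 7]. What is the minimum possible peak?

10

N@1: d1:12  d2:5  d3:5  d4:4  d5:0  d6:0  d7:0 → peak 12
N@2: d1:10  d2:7  d3:5  d4:4  d5:0  d6:0  d7:0 → peak 10
N@3: d1:10  d2:5  d3:7  d4:4  d5:0  d6:0  d7:0 → peak 10
N@4: d1:10  d2:5  d3:5  d4:6  d5:0  d6:0  d7:0 → peak 10
N@5: d1:10  d2:5  d3:5  d4:4  d5:2  d6:0  d7:0 → peak 10
N@6: d1:10  d2:5  d3:5  d4:4  d5:0  d6:2  d7:0 → peak 10
N@7: d1:10  d2:5  d3:5  d4:4  d5:0  d6:0  d7:2 → peak 10
Best is N@2, peak 10.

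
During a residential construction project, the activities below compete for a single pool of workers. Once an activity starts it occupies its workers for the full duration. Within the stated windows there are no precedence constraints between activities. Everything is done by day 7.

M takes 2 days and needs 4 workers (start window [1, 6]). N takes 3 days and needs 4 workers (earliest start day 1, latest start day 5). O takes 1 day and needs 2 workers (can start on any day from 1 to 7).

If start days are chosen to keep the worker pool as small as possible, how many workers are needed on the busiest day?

4

Early-start (M@1, N@1, O@1) gives peak 10: d1:10  d2:8  d3:4  d4:0  d5:0  d6:0  d7:0.
Shift N→3, O→6.
Schedule M@1, N@3, O@6: d1:4  d2:4  d3:4  d4:4  d5:4  d6:2  d7:0 — peak 4.
Total worker-days = 22 over 7 days ⇒ peak ≥ ⌈22/7⌉ = 4, so 4 is optimal.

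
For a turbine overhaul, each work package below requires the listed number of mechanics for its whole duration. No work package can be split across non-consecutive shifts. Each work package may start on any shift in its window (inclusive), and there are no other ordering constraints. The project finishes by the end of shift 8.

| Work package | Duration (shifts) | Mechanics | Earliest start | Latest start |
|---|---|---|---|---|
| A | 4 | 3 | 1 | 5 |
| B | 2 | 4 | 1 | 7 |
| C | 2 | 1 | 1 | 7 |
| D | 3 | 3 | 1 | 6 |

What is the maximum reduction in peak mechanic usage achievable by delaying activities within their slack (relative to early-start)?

5

Early-start peak: s1:11  s2:11  s3:6  s4:3  s5:0  s6:0  s7:0  s8:0 ⇒ 11.
Leveled (A@1, B@5, C@4, D@1): s1:6  s2:6  s3:6  s4:4  s5:5  s6:4  s7:0  s8:0 ⇒ 6.
Reduction 11 − 6 = 5.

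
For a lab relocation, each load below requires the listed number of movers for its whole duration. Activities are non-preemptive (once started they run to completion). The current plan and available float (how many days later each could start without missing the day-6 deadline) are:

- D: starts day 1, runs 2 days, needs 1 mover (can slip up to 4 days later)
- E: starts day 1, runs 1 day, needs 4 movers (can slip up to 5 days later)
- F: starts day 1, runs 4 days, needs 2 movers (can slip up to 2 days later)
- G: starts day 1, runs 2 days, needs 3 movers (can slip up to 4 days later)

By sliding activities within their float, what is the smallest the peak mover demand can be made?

5

Early-start (D@1, E@1, F@1, G@1) gives peak 10: d1:10  d2:6  d3:2  d4:2  d5:0  d6:0.
Shift F→2, G→3.
Schedule D@1, E@1, F@2, G@3: d1:5  d2:3  d3:5  d4:5  d5:2  d6:0 — peak 5.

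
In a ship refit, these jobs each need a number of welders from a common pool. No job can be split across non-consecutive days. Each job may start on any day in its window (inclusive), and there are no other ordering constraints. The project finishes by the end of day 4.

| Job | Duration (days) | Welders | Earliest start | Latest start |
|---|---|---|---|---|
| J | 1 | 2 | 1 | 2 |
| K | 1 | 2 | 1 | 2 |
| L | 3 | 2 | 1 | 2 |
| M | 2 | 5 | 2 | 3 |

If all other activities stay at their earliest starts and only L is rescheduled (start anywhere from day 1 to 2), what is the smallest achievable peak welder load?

7

L@1: d1:6  d2:7  d3:7  d4:0 → peak 7
L@2: d1:4  d2:7  d3:7  d4:2 → peak 7
Best is L@1, peak 7.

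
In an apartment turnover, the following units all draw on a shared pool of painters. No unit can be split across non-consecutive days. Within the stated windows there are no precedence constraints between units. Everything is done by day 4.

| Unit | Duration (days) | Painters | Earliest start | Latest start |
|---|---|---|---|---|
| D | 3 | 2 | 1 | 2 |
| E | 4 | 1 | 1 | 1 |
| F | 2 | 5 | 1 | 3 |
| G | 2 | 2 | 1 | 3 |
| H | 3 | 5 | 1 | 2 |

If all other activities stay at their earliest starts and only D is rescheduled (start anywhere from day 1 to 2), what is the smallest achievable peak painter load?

D@1: d1:15  d2:15  d3:8  d4:1 → peak 15
D@2: d1:13  d2:15  d3:8  d4:3 → peak 15
Best is D@1, peak 15.

15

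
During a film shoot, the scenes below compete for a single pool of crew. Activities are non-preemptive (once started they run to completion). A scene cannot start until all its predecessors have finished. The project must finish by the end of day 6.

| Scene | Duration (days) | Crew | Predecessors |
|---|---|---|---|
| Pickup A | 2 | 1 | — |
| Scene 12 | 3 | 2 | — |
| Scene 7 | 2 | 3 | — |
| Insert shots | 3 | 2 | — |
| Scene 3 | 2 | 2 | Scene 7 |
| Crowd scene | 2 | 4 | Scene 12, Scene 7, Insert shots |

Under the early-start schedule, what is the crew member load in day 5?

At early start, day 5 has: Crowd scene.
Demand: 4 = 4.

4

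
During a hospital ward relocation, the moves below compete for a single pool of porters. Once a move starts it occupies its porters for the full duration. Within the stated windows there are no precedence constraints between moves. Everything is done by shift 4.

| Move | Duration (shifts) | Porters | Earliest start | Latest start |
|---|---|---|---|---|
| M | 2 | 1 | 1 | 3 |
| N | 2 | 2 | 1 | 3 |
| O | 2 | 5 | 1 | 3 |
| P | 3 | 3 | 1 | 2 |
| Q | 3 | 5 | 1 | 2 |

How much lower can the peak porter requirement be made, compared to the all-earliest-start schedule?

3

Early-start peak: s1:16  s2:16  s3:8  s4:0 ⇒ 16.
Leveled (M@1, N@1, O@3, P@1, Q@1): s1:11  s2:11  s3:13  s4:5 ⇒ 13.
Reduction 16 − 13 = 3.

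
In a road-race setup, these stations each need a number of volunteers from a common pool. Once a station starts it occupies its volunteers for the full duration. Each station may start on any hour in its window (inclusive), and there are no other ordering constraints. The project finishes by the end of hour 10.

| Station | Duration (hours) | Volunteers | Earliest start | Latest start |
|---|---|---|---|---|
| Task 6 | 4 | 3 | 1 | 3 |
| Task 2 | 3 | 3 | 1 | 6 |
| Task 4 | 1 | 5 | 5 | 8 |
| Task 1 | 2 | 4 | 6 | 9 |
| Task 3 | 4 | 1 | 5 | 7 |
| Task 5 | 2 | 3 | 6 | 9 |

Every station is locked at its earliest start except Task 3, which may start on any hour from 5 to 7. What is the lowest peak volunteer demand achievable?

8

Task 3@5: h1:6  h2:6  h3:6  h4:3  h5:6  h6:8  h7:8  h8:1  h9:0  h10:0 → peak 8
Task 3@6: h1:6  h2:6  h3:6  h4:3  h5:5  h6:8  h7:8  h8:1  h9:1  h10:0 → peak 8
Task 3@7: h1:6  h2:6  h3:6  h4:3  h5:5  h6:7  h7:8  h8:1  h9:1  h10:1 → peak 8
Best is Task 3@5, peak 8.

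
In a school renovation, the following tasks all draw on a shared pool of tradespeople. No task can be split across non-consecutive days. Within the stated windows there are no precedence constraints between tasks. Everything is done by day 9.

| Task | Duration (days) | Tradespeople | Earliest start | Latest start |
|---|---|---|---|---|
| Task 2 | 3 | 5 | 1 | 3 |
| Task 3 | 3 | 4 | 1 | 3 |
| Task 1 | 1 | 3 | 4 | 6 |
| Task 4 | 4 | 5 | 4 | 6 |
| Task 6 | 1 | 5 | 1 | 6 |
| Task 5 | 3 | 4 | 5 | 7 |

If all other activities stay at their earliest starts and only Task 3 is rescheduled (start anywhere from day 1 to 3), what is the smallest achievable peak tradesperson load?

12

Task 3@1: d1:14  d2:9  d3:9  d4:8  d5:9  d6:9  d7:9  d8:0  d9:0 → peak 14
Task 3@2: d1:10  d2:9  d3:9  d4:12  d5:9  d6:9  d7:9  d8:0  d9:0 → peak 12
Task 3@3: d1:10  d2:5  d3:9  d4:12  d5:13  d6:9  d7:9  d8:0  d9:0 → peak 13
Best is Task 3@2, peak 12.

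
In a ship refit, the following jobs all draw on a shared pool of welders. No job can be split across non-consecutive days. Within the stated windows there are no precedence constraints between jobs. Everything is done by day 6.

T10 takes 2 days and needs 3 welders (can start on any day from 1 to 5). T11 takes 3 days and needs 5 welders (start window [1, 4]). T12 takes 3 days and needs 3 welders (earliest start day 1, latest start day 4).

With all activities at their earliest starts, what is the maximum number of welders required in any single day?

11

Early-start schedule: T10@1, T11@1, T12@1.
Load per day: day 1: 11, day 2: 11, day 3: 8, day 4: 0, day 5: 0, day 6: 0.
Peak is 11.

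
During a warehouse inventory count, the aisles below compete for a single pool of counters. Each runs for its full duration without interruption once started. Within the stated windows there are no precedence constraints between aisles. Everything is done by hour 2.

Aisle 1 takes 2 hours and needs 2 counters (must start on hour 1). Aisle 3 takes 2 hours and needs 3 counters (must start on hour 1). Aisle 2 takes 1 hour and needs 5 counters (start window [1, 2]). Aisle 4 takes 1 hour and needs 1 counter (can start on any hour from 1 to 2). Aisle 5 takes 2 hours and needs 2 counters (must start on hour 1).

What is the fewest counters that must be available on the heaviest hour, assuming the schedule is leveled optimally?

12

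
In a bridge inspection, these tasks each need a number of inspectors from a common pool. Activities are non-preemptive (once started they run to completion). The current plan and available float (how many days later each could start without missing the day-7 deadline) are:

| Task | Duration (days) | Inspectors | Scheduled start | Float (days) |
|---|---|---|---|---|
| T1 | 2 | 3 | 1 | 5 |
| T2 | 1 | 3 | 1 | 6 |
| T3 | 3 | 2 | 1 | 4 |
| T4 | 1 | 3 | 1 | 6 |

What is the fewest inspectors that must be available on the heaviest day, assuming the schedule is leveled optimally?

3

Early-start (T1@1, T2@1, T3@1, T4@1) gives peak 11: d1:11  d2:5  d3:2  d4:0  d5:0  d6:0  d7:0.
Shift T2→3, T3→4, T4→7.
Schedule T1@1, T2@3, T3@4, T4@7: d1:3  d2:3  d3:3  d4:2  d5:2  d6:2  d7:3 — peak 3.
Total inspector-days = 18 over 7 days ⇒ peak ≥ ⌈18/7⌉ = 3, so 3 is optimal.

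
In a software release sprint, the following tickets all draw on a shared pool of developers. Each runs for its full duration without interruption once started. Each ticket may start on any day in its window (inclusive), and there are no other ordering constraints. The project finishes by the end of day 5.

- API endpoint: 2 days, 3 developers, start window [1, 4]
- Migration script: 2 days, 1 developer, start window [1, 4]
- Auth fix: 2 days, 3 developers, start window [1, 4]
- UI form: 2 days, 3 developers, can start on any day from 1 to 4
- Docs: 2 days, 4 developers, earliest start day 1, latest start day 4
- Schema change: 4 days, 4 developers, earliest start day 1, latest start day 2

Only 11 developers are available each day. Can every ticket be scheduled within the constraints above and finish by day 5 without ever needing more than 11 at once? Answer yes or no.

yes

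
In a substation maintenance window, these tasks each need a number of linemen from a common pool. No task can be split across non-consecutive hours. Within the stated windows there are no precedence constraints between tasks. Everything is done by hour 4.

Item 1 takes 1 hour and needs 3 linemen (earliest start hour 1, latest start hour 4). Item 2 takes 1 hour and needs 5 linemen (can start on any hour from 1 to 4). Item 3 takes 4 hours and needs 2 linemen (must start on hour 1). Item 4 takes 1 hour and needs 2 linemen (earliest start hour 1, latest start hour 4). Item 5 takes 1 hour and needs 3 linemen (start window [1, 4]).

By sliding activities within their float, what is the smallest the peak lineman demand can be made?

7

Early-start (Item 1@1, Item 2@1, Item 3@1, Item 4@1, Item 5@1) gives peak 15: h1:15  h2:2  h3:2  h4:2.
Shift Item 2→2, Item 5→3.
Schedule Item 1@1, Item 2@2, Item 3@1, Item 4@1, Item 5@3: h1:7  h2:7  h3:5  h4:2 — peak 7.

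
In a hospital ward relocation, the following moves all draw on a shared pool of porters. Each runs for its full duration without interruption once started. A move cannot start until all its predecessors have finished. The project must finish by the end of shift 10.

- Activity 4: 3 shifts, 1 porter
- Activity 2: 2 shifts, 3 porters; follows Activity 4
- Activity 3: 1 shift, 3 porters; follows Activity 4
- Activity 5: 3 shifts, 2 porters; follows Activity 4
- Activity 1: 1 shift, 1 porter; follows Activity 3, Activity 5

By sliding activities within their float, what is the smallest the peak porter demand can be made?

3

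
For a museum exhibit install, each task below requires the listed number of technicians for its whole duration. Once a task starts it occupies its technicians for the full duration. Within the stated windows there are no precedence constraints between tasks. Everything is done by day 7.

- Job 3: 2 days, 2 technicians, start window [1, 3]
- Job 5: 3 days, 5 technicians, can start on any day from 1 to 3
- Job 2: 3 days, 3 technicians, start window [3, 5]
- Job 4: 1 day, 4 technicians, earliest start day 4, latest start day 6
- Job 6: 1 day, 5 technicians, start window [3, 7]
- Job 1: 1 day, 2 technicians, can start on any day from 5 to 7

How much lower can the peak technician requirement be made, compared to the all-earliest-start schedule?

6

Early-start peak: d1:7  d2:7  d3:13  d4:7  d5:5  d6:0  d7:0 ⇒ 13.
Leveled (Job 3@1, Job 5@1, Job 2@4, Job 4@4, Job 6@7, Job 1@5): d1:7  d2:7  d3:5  d4:7  d5:5  d6:3  d7:5 ⇒ 7.
Reduction 13 − 7 = 6.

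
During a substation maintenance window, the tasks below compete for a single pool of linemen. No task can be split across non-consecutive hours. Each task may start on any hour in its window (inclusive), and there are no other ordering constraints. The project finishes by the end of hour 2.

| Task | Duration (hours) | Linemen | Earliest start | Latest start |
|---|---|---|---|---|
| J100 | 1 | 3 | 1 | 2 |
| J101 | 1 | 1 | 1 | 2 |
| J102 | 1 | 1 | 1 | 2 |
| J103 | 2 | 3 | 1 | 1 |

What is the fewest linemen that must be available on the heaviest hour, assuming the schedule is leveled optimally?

Early-start (J100@1, J101@1, J102@1, J103@1) gives peak 8: h1:8  h2:3.
Shift J101→2, J102→2.
Schedule J100@1, J101@2, J102@2, J103@1: h1:6  h2:5 — peak 6.
Total lineman-hours = 11 over 2 hours ⇒ peak ≥ ⌈11/2⌉ = 6, so 6 is optimal.

6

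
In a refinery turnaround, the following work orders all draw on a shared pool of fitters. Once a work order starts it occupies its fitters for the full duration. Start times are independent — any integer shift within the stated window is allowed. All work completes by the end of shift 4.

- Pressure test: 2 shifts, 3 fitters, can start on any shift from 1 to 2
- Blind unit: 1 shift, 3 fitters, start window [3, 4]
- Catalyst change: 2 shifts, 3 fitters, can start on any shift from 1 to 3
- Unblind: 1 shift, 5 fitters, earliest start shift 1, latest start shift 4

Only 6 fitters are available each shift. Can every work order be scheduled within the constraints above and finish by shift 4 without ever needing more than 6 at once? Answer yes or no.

Schedule Pressure test@1, Blind unit@3, Catalyst change@1, Unblind@4: s1:6  s2:6  s3:3  s4:5 — peak 6 ≤ 6.

yes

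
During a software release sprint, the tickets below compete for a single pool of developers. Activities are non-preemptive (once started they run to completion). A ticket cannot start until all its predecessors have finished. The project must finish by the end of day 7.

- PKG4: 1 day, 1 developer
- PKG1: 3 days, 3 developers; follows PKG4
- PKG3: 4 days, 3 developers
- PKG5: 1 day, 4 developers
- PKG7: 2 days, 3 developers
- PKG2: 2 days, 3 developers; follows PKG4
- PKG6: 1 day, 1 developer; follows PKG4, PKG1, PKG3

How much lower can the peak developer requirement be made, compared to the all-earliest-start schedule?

Early-start peak: d1:11  d2:12  d3:9  d4:6  d5:1  d6:0  d7:0 ⇒ 12.
Leveled (PKG4@1, PKG1@2, PKG3@1, PKG5@5, PKG7@6, PKG2@6, PKG6@5): d1:4  d2:6  d3:6  d4:6  d5:5  d6:6  d7:6 ⇒ 6.
Reduction 12 − 6 = 6.

6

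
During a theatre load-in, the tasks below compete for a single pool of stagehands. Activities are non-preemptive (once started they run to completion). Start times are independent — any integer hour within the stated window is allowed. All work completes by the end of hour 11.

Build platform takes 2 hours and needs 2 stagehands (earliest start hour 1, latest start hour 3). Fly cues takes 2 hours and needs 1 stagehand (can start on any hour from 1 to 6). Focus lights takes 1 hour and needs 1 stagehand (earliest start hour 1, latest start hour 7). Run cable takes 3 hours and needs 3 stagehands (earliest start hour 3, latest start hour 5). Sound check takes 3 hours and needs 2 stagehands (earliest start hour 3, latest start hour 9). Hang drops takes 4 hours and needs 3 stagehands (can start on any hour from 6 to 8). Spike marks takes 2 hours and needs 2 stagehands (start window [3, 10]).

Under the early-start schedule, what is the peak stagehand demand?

7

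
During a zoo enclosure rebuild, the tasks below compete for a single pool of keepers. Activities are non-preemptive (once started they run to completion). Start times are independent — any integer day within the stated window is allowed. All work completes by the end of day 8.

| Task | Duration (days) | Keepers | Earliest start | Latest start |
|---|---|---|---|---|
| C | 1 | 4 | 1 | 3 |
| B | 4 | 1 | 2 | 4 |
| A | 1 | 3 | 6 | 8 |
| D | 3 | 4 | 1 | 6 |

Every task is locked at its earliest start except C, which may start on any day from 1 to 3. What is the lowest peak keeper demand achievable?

8

C@1: d1:8  d2:5  d3:5  d4:1  d5:1  d6:3  d7:0  d8:0 → peak 8
C@2: d1:4  d2:9  d3:5  d4:1  d5:1  d6:3  d7:0  d8:0 → peak 9
C@3: d1:4  d2:5  d3:9  d4:1  d5:1  d6:3  d7:0  d8:0 → peak 9
Best is C@1, peak 8.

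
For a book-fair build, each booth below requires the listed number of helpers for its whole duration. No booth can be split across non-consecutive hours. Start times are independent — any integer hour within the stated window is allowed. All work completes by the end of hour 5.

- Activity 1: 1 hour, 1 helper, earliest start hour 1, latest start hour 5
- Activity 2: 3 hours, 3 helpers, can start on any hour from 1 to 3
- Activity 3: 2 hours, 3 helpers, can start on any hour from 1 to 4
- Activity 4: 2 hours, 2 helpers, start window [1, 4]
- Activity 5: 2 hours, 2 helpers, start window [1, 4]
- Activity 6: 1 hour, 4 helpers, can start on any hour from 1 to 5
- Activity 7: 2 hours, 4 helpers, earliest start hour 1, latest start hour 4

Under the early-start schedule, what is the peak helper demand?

Early-start schedule: Activity 1@1, Activity 2@1, Activity 3@1, Activity 4@1, Activity 5@1, Activity 6@1, Activity 7@1.
Load per hour: hour 1: 19, hour 2: 14, hour 3: 3, hour 4: 0, hour 5: 0.
Peak is 19.

19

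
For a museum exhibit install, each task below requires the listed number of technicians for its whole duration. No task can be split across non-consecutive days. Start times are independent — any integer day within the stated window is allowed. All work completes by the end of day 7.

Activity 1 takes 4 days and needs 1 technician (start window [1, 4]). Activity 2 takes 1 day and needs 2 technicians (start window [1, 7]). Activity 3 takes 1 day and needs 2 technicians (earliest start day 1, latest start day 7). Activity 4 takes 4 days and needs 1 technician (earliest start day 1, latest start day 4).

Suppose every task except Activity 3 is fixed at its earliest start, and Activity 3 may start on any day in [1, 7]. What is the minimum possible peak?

4

Activity 3@1: d1:6  d2:2  d3:2  d4:2  d5:0  d6:0  d7:0 → peak 6
Activity 3@2: d1:4  d2:4  d3:2  d4:2  d5:0  d6:0  d7:0 → peak 4
Activity 3@3: d1:4  d2:2  d3:4  d4:2  d5:0  d6:0  d7:0 → peak 4
Activity 3@4: d1:4  d2:2  d3:2  d4:4  d5:0  d6:0  d7:0 → peak 4
Activity 3@5: d1:4  d2:2  d3:2  d4:2  d5:2  d6:0  d7:0 → peak 4
Activity 3@6: d1:4  d2:2  d3:2  d4:2  d5:0  d6:2  d7:0 → peak 4
Activity 3@7: d1:4  d2:2  d3:2  d4:2  d5:0  d6:0  d7:2 → peak 4
Best is Activity 3@2, peak 4.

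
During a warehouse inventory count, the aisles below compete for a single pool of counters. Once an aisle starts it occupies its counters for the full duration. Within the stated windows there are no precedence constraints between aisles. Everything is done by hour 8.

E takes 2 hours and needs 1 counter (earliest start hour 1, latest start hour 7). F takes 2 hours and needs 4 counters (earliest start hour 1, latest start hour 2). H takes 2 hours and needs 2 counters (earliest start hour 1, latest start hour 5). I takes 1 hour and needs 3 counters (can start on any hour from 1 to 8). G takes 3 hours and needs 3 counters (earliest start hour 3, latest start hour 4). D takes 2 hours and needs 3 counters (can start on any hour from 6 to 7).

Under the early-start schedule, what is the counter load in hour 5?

At early start, hour 5 has: G.
Demand: 3 = 3.

3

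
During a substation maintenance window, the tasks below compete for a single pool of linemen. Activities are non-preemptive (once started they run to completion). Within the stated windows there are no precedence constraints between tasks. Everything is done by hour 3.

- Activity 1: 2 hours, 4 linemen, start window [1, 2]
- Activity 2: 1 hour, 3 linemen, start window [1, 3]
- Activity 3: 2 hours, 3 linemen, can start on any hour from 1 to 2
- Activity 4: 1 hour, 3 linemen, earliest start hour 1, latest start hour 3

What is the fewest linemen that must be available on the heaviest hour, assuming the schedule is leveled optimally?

7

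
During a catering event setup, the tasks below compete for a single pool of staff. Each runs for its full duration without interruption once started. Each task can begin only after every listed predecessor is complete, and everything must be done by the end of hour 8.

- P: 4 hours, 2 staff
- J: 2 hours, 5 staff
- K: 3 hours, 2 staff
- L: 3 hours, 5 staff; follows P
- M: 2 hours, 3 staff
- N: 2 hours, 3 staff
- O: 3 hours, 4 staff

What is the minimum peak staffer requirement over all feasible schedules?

8

Early-start (P@1, J@1, K@1, L@5, M@1, N@1, O@1) gives peak 19: h1:19  h2:19  h3:8  h4:2  h5:5  h6:5  h7:5  h8:0.
Shift J→4, L→6, M→5, N→7.
Schedule P@1, J@4, K@1, L@6, M@5, N@7, O@1: h1:8  h2:8  h3:8  h4:7  h5:8  h6:8  h7:8  h8:8 — peak 8.
Total staffer-hours = 63 over 8 hours ⇒ peak ≥ ⌈63/8⌉ = 8, so 8 is optimal.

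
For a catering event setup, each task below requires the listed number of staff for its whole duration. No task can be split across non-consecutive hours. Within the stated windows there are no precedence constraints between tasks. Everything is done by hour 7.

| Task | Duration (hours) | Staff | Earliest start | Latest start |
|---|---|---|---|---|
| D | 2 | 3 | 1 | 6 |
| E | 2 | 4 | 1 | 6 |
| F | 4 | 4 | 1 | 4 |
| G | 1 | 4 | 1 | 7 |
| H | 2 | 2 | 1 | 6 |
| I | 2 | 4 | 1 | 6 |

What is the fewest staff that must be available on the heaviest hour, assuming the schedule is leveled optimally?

8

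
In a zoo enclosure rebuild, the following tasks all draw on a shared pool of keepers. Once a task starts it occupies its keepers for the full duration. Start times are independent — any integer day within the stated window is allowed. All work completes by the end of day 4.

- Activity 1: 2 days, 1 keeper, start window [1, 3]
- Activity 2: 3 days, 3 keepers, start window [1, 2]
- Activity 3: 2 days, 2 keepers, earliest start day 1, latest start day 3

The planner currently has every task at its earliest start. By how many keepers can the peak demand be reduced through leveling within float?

1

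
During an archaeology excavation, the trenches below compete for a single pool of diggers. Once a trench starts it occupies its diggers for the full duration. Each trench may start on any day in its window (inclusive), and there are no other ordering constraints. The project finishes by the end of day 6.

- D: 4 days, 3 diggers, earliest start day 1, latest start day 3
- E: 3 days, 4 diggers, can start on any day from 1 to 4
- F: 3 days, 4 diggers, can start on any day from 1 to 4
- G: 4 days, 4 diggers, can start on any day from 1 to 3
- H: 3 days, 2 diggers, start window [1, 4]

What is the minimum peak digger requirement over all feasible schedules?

Early-start (D@1, E@1, F@1, G@1, H@1) gives peak 17: d1:17  d2:17  d3:17  d4:7  d5:0  d6:0.
Shift F→4.
Schedule D@1, E@1, F@4, G@1, H@1: d1:13  d2:13  d3:13  d4:11  d5:4  d6:4 — peak 13.

13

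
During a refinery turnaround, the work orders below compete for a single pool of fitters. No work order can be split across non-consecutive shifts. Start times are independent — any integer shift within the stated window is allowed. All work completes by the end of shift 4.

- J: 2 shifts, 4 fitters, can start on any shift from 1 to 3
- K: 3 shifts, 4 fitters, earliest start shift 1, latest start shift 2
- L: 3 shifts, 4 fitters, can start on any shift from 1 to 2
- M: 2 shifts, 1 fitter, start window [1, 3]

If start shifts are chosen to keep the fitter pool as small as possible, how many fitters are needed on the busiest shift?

Early-start (J@1, K@1, L@1, M@1) gives peak 13: s1:13  s2:13  s3:8  s4:0.
Shift M→3.
Schedule J@1, K@1, L@1, M@3: s1:12  s2:12  s3:9  s4:1 — peak 12.

12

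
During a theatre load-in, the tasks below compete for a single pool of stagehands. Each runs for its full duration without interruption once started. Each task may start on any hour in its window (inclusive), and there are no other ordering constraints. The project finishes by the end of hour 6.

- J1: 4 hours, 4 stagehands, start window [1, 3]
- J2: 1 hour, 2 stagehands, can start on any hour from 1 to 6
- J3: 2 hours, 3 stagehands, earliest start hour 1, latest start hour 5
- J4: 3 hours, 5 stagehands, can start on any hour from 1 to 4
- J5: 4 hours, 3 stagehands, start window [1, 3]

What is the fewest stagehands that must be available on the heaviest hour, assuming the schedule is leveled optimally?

12

Early-start (J1@1, J2@1, J3@1, J4@1, J5@1) gives peak 17: h1:17  h2:15  h3:12  h4:7  h5:0  h6:0.
Shift J4→2, J5→3.
Schedule J1@1, J2@1, J3@1, J4@2, J5@3: h1:9  h2:12  h3:12  h4:12  h5:3  h6:3 — peak 12.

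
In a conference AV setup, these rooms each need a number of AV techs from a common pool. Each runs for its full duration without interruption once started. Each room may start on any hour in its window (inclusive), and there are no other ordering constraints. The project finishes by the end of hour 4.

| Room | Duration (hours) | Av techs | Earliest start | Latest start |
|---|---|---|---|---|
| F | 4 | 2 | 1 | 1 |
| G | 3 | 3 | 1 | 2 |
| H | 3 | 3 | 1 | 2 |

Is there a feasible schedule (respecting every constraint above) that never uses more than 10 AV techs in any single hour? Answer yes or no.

yes

Schedule F@1, G@1, H@1: h1:8  h2:8  h3:8  h4:2 — peak 8 ≤ 10.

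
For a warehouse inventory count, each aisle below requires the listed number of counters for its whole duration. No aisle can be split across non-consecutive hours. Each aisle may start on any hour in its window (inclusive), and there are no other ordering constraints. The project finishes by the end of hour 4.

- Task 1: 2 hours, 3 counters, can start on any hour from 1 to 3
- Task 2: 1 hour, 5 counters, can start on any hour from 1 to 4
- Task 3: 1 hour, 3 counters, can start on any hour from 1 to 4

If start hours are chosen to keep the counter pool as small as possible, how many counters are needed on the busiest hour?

Early-start (Task 1@1, Task 2@1, Task 3@1) gives peak 11: h1:11  h2:3  h3:0  h4:0.
Shift Task 2→3, Task 3→4.
Schedule Task 1@1, Task 2@3, Task 3@4: h1:3  h2:3  h3:5  h4:3 — peak 5.

5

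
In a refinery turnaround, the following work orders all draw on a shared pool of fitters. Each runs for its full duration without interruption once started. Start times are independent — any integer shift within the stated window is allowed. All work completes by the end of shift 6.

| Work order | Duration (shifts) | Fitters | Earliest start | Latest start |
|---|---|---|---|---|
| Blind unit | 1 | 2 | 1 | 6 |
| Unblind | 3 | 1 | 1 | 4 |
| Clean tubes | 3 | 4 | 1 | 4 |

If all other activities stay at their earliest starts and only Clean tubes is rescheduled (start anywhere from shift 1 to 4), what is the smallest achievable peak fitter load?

Clean tubes@1: s1:7  s2:5  s3:5  s4:0  s5:0  s6:0 → peak 7
Clean tubes@2: s1:3  s2:5  s3:5  s4:4  s5:0  s6:0 → peak 5
Clean tubes@3: s1:3  s2:1  s3:5  s4:4  s5:4  s6:0 → peak 5
Clean tubes@4: s1:3  s2:1  s3:1  s4:4  s5:4  s6:4 → peak 4
Best is Clean tubes@4, peak 4.

4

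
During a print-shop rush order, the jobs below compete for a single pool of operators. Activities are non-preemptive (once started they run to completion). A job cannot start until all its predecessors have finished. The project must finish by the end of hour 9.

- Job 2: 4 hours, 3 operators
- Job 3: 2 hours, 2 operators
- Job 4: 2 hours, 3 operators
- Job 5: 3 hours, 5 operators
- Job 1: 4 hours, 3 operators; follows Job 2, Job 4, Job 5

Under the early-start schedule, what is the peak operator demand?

Early-start schedule: Job 2@1, Job 3@1, Job 4@1, Job 5@1, Job 1@5.
Load per hour: hour 1: 13, hour 2: 13, hour 3: 8, hour 4: 3, hour 5: 3, hour 6: 3, hour 7: 3, hour 8: 3, hour 9: 0.
Peak is 13.

13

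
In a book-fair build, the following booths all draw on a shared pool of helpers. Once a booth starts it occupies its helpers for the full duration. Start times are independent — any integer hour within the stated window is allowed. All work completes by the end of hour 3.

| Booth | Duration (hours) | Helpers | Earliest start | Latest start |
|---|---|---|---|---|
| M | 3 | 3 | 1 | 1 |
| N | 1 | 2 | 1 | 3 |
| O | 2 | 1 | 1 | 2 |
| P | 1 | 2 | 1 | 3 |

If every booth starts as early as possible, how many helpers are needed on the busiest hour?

8

Early-start schedule: M@1, N@1, O@1, P@1.
Load per hour: hour 1: 8, hour 2: 4, hour 3: 3.
Peak is 8.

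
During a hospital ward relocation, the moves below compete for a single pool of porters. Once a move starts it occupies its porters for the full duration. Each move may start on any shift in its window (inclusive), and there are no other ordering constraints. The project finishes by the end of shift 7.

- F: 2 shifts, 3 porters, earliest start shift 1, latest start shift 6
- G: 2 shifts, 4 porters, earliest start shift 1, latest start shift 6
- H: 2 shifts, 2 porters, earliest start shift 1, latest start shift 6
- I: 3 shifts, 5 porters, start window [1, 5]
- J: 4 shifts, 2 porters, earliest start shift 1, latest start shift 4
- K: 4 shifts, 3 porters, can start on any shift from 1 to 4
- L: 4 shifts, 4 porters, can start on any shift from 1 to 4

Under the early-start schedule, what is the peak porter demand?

23

Early-start schedule: F@1, G@1, H@1, I@1, J@1, K@1, L@1.
Load per shift: shift 1: 23, shift 2: 23, shift 3: 14, shift 4: 9, shift 5: 0, shift 6: 0, shift 7: 0.
Peak is 23.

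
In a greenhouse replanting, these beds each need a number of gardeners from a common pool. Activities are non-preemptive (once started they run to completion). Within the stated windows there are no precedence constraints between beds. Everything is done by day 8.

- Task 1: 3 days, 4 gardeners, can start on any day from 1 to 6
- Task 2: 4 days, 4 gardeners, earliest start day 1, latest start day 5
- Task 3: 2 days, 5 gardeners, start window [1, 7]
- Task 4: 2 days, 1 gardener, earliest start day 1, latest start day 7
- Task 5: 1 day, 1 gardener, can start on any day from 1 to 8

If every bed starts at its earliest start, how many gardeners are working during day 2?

At early start, day 2 has: Task 1, Task 2, Task 3, Task 4.
Demand: 4 + 4 + 5 + 1 = 14.

14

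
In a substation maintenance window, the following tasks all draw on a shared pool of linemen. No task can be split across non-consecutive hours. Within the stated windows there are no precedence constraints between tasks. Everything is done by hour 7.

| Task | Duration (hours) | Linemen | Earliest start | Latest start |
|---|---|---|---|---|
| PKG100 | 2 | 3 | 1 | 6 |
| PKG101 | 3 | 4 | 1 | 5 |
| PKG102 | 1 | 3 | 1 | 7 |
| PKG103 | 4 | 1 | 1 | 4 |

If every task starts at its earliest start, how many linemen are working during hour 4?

1

At early start, hour 4 has: PKG103.
Demand: 1 = 1.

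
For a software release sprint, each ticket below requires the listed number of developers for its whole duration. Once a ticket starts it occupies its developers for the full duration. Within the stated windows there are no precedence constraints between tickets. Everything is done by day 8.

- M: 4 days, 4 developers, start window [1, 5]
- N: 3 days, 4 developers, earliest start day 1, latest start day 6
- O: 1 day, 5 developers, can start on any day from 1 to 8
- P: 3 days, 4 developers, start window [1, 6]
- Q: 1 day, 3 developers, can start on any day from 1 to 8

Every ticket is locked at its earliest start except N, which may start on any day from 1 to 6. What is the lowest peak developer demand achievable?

16

N@1: d1:20  d2:12  d3:12  d4:4  d5:0  d6:0  d7:0  d8:0 → peak 20
N@2: d1:16  d2:12  d3:12  d4:8  d5:0  d6:0  d7:0  d8:0 → peak 16
N@3: d1:16  d2:8  d3:12  d4:8  d5:4  d6:0  d7:0  d8:0 → peak 16
N@4: d1:16  d2:8  d3:8  d4:8  d5:4  d6:4  d7:0  d8:0 → peak 16
N@5: d1:16  d2:8  d3:8  d4:4  d5:4  d6:4  d7:4  d8:0 → peak 16
N@6: d1:16  d2:8  d3:8  d4:4  d5:0  d6:4  d7:4  d8:4 → peak 16
Best is N@2, peak 16.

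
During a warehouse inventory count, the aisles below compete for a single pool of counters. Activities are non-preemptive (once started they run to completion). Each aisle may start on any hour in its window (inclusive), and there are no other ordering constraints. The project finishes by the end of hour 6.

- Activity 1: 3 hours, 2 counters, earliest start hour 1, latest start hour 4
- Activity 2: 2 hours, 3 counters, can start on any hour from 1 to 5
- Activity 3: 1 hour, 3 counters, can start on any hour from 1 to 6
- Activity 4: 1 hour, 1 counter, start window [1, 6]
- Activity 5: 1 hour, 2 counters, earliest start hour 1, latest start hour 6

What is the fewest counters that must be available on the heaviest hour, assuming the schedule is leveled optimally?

Early-start (Activity 1@1, Activity 2@1, Activity 3@1, Activity 4@1, Activity 5@1) gives peak 11: h1:11  h2:5  h3:2  h4:0  h5:0  h6:0.
Shift Activity 2→4, Activity 3→6, Activity 5→2.
Schedule Activity 1@1, Activity 2@4, Activity 3@6, Activity 4@1, Activity 5@2: h1:3  h2:4  h3:2  h4:3  h5:3  h6:3 — peak 4.

4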